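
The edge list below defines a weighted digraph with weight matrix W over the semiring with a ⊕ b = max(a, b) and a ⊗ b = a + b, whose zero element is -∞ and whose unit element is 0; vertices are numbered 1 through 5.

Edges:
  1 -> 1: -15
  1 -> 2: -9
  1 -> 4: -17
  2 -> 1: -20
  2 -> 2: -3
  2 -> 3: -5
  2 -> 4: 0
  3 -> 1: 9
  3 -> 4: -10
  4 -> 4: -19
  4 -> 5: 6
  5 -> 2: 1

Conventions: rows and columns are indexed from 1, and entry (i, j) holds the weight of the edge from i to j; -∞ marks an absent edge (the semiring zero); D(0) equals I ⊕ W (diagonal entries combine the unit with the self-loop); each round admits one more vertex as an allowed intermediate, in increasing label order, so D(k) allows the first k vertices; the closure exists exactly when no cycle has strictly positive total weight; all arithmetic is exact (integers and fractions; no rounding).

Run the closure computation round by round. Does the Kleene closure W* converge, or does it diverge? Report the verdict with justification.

D(0):
  [0, -9, -∞, -17, -∞]
  [-20, 0, -5, 0, -∞]
  [9, -∞, 0, -10, -∞]
  [-∞, -∞, -∞, 0, 6]
  [-∞, 1, -∞, -∞, 0]
D(1):
  [0, -9, -∞, -17, -∞]
  [-20, 0, -5, 0, -∞]
  [9, 0, 0, -8, -∞]
  [-∞, -∞, -∞, 0, 6]
  [-∞, 1, -∞, -∞, 0]
D(2):
  [0, -9, -14, -9, -∞]
  [-20, 0, -5, 0, -∞]
  [9, 0, 0, 0, -∞]
  [-∞, -∞, -∞, 0, 6]
  [-19, 1, -4, 1, 0]
D(3):
  [0, -9, -14, -9, -∞]
  [4, 0, -5, 0, -∞]
  [9, 0, 0, 0, -∞]
  [-∞, -∞, -∞, 0, 6]
  [5, 1, -4, 1, 0]
Detection: at round 4, diagonal entry (5, 5) turns strictly positive.
Key observation: the cycle 5->2->4->5 has total weight 1 + 0 + 6, which is strictly positive.
Answer: DIVERGES — positive cycle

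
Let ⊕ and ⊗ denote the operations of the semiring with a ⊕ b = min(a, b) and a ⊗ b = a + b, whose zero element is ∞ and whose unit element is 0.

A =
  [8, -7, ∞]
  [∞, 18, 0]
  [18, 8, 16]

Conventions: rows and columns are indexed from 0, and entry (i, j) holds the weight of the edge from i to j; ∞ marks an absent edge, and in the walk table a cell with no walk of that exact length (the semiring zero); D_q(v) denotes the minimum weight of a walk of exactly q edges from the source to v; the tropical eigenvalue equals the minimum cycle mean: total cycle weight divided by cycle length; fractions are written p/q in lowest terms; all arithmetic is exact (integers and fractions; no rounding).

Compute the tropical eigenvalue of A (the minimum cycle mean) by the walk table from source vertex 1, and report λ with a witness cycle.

q=0: [∞, 0, ∞]
q=1: [∞, 18, 0]
q=2: [18, 8, 16]
q=3: [26, 11, 8]
Optimal cycle mean attained by: cycle 0->1->2->0, total (-7) + 0 + 18, length 3.
Answer: λ = 11/3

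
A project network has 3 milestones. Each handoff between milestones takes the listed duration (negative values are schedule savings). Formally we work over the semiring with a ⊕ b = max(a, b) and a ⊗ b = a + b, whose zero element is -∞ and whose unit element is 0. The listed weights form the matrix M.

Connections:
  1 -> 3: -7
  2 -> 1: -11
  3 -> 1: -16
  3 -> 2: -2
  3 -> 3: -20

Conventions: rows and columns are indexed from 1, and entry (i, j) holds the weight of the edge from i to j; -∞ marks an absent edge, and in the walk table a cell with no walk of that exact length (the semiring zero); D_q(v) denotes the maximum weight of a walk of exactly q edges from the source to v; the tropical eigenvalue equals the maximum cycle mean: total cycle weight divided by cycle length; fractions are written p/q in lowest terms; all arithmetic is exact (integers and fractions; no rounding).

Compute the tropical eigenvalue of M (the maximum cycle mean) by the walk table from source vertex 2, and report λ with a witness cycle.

q=0: [-∞, 0, -∞]
q=1: [-11, -∞, -∞]
q=2: [-∞, -∞, -18]
q=3: [-34, -20, -38]
Optimal cycle mean attained by: cycle 1->3->2->1, total (-7) + (-2) + (-11), length 3.
Answer: λ = -20/3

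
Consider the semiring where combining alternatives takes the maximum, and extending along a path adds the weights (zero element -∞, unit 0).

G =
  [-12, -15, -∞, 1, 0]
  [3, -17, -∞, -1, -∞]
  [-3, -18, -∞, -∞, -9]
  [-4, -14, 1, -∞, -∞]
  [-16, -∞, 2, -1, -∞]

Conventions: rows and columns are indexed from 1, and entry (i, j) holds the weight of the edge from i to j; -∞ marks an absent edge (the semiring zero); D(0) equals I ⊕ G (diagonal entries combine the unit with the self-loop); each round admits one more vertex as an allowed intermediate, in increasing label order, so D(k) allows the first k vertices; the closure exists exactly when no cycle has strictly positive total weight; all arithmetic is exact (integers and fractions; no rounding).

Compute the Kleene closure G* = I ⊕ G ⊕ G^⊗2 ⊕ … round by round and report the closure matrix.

D(0):
  [0, -15, -∞, 1, 0]
  [3, 0, -∞, -1, -∞]
  [-3, -18, 0, -∞, -9]
  [-4, -14, 1, 0, -∞]
  [-16, -∞, 2, -1, 0]
D(1):
  [0, -15, -∞, 1, 0]
  [3, 0, -∞, 4, 3]
  [-3, -18, 0, -2, -3]
  [-4, -14, 1, 0, -4]
  [-16, -31, 2, -1, 0]
D(2):
  [0, -15, -∞, 1, 0]
  [3, 0, -∞, 4, 3]
  [-3, -18, 0, -2, -3]
  [-4, -14, 1, 0, -4]
  [-16, -31, 2, -1, 0]
D(3):
  [0, -15, -∞, 1, 0]
  [3, 0, -∞, 4, 3]
  [-3, -18, 0, -2, -3]
  [-2, -14, 1, 0, -2]
  [-1, -16, 2, 0, 0]
D(4):
  [0, -13, 2, 1, 0]
  [3, 0, 5, 4, 3]
  [-3, -16, 0, -2, -3]
  [-2, -14, 1, 0, -2]
  [-1, -14, 2, 0, 0]
D(5):
  [0, -13, 2, 1, 0]
  [3, 0, 5, 4, 3]
  [-3, -16, 0, -2, -3]
  [-2, -14, 1, 0, -2]
  [-1, -14, 2, 0, 0]
Answer: G* = [[0, -13, 2, 1, 0], [3, 0, 5, 4, 3], [-3, -16, 0, -2, -3], [-2, -14, 1, 0, -2], [-1, -14, 2, 0, 0]]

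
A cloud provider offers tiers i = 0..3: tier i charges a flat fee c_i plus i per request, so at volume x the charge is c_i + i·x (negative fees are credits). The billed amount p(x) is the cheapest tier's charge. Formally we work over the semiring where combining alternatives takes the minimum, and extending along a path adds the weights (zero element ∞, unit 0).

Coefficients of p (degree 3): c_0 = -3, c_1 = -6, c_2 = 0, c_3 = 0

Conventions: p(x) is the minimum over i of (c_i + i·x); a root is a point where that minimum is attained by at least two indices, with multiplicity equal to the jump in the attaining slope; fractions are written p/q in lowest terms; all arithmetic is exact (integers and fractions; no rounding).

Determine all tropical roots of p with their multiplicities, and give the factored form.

hull edge (i=0, c=-3) to (i=1, c=-6): slope -3, span 1
hull edge (i=1, c=-6) to (i=3, c=0): slope 3, span 2
Factored form: p(x) = 0 ⊗ (x ⊕ (-3)) ⊗ (x ⊕ (-3)) ⊗ (x ⊕ 3)
Answer: roots = -3 (mult 2), 3 (mult 1)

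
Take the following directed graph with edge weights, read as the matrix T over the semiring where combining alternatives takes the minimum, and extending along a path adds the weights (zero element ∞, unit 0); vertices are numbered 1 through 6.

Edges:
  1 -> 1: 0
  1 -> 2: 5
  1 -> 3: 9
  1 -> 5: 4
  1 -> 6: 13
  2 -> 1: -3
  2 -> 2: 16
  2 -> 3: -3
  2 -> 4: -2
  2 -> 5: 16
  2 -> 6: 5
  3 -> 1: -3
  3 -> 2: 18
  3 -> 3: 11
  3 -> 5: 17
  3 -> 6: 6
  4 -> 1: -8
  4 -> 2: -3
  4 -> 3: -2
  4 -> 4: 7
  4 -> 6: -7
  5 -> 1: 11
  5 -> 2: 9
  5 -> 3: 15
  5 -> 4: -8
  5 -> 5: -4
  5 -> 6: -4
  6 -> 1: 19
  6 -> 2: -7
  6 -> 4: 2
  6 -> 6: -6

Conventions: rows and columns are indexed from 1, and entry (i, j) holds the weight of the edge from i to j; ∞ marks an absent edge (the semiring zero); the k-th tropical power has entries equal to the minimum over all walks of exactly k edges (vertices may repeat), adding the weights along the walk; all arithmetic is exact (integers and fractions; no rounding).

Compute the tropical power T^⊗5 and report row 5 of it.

T^⊗2:
  [0, 5, 2, -4, 0, 0]
  [-10, -5, -4, 5, 1, -9]
  [-3, -1, 6, 8, 1, 0]
  [-8, -14, -6, -5, -4, -13]
  [-16, -11, -10, -12, -8, -15]
  [-10, -13, -10, -9, 9, -12]
T^⊗3:
  [-12, -7, -6, -8, -4, -11]
  [-10, -16, -8, -7, -6, -15]
  [-4, -7, -4, -7, -3, -6]
  [-17, -20, -17, -16, -8, -19]
  [-20, -22, -14, -16, -12, -21]
  [-17, -19, -16, -15, -6, -18]
T^⊗4:
  [-16, -18, -10, -12, -8, -17]
  [-19, -22, -19, -18, -10, -21]
  [-15, -13, -10, -11, -7, -14]
  [-24, -26, -23, -22, -13, -25]
  [-25, -28, -25, -24, -16, -27]
  [-23, -25, -22, -21, -13, -24]
T^⊗5:
  [-21, -24, -21, -20, -12, -23]
  [-26, -28, -25, -24, -15, -27]
  [-19, -21, -16, -15, -11, -20]
  [-30, -32, -29, -28, -20, -31]
  [-32, -34, -31, -30, -21, -33]
  [-29, -31, -28, -27, -19, -30]
Answer: row 5 of T^⊗5 = [-32, -34, -31, -30, -21, -33]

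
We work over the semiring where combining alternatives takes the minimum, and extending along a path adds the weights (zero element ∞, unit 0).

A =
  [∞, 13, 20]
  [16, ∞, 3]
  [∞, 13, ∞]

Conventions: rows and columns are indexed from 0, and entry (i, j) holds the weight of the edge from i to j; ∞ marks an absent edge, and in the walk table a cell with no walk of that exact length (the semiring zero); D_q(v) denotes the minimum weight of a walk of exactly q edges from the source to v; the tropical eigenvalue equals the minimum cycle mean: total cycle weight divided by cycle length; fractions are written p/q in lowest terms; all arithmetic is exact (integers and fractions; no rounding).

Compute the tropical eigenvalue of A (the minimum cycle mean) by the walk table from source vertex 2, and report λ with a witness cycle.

q=0: [∞, ∞, 0]
q=1: [∞, 13, ∞]
q=2: [29, ∞, 16]
q=3: [∞, 29, 49]
Optimal cycle mean attained by: cycle 1->2->1, total 3 + 13, length 2.
Answer: λ = 8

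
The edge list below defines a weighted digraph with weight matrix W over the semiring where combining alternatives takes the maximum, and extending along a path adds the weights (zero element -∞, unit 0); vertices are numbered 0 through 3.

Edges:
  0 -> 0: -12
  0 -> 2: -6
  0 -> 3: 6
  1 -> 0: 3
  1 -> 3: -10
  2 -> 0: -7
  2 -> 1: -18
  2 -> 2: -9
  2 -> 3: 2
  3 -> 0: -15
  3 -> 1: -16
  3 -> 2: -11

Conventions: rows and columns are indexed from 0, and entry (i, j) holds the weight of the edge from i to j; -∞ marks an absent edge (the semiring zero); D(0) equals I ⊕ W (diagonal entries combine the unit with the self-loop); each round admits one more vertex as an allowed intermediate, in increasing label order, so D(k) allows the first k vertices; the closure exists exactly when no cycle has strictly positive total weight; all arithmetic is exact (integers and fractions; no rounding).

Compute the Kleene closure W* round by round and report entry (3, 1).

D(0):
  [0, -∞, -6, 6]
  [3, 0, -∞, -10]
  [-7, -18, 0, 2]
  [-15, -16, -11, 0]
D(1):
  [0, -∞, -6, 6]
  [3, 0, -3, 9]
  [-7, -18, 0, 2]
  [-15, -16, -11, 0]
D(2):
  [0, -∞, -6, 6]
  [3, 0, -3, 9]
  [-7, -18, 0, 2]
  [-13, -16, -11, 0]
D(3):
  [0, -24, -6, 6]
  [3, 0, -3, 9]
  [-7, -18, 0, 2]
  [-13, -16, -11, 0]
D(4):
  [0, -10, -5, 6]
  [3, 0, -2, 9]
  [-7, -14, 0, 2]
  [-13, -16, -11, 0]
Answer: W*[3][1] = -16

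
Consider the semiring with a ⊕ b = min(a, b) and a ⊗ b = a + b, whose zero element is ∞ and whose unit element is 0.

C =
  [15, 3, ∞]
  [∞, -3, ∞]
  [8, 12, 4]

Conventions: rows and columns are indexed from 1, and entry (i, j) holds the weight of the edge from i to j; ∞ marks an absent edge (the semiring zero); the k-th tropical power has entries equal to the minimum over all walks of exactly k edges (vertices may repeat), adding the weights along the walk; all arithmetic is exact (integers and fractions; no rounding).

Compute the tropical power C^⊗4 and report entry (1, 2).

C^⊗2:
  [30, 0, ∞]
  [∞, -6, ∞]
  [12, 9, 8]
C^⊗3:
  [45, -3, ∞]
  [∞, -9, ∞]
  [16, 6, 12]
C^⊗4:
  [60, -6, ∞]
  [∞, -12, ∞]
  [20, 3, 16]
Key observation: the optimum is the walk 1->2->2->2->2, with weight 3 + (-3) + (-3) + (-3) = -6.
Optimal value attained by: walk 1->2->2->2->2.
Answer: (C^⊗4)[1][2] = -6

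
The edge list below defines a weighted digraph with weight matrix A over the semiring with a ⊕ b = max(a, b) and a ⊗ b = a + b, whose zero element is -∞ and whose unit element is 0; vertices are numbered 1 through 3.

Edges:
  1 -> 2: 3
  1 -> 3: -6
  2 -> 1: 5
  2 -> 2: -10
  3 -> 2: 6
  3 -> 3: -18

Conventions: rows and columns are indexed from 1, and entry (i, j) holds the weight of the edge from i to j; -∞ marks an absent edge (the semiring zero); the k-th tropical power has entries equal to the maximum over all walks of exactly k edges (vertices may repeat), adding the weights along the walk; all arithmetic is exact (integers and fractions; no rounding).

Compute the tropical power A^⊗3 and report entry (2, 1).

A^⊗2:
  [8, 0, -24]
  [-5, 8, -1]
  [11, -4, -36]
A^⊗3:
  [5, 11, 2]
  [13, 5, -11]
  [1, 14, 5]
Key observation: the optimum is the walk 2->1->2->1, with weight 5 + 3 + 5 = 13.
Optimal value attained by: walk 2->1->2->1.
Answer: (A^⊗3)[2][1] = 13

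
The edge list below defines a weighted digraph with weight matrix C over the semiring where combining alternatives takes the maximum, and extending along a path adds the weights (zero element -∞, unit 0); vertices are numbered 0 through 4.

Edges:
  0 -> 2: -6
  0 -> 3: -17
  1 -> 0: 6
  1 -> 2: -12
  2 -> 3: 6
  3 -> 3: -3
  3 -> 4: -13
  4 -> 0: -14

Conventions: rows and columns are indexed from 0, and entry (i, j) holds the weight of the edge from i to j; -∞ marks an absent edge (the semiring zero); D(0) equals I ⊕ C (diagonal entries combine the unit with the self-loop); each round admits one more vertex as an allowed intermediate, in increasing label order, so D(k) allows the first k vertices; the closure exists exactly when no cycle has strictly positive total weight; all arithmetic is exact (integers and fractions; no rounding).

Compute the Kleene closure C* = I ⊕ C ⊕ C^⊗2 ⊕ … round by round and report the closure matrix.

D(0):
  [0, -∞, -6, -17, -∞]
  [6, 0, -12, -∞, -∞]
  [-∞, -∞, 0, 6, -∞]
  [-∞, -∞, -∞, 0, -13]
  [-14, -∞, -∞, -∞, 0]
D(1):
  [0, -∞, -6, -17, -∞]
  [6, 0, 0, -11, -∞]
  [-∞, -∞, 0, 6, -∞]
  [-∞, -∞, -∞, 0, -13]
  [-14, -∞, -20, -31, 0]
D(2):
  [0, -∞, -6, -17, -∞]
  [6, 0, 0, -11, -∞]
  [-∞, -∞, 0, 6, -∞]
  [-∞, -∞, -∞, 0, -13]
  [-14, -∞, -20, -31, 0]
D(3):
  [0, -∞, -6, 0, -∞]
  [6, 0, 0, 6, -∞]
  [-∞, -∞, 0, 6, -∞]
  [-∞, -∞, -∞, 0, -13]
  [-14, -∞, -20, -14, 0]
D(4):
  [0, -∞, -6, 0, -13]
  [6, 0, 0, 6, -7]
  [-∞, -∞, 0, 6, -7]
  [-∞, -∞, -∞, 0, -13]
  [-14, -∞, -20, -14, 0]
D(5):
  [0, -∞, -6, 0, -13]
  [6, 0, 0, 6, -7]
  [-21, -∞, 0, 6, -7]
  [-27, -∞, -33, 0, -13]
  [-14, -∞, -20, -14, 0]
Answer: C* = [[0, -∞, -6, 0, -13], [6, 0, 0, 6, -7], [-21, -∞, 0, 6, -7], [-27, -∞, -33, 0, -13], [-14, -∞, -20, -14, 0]]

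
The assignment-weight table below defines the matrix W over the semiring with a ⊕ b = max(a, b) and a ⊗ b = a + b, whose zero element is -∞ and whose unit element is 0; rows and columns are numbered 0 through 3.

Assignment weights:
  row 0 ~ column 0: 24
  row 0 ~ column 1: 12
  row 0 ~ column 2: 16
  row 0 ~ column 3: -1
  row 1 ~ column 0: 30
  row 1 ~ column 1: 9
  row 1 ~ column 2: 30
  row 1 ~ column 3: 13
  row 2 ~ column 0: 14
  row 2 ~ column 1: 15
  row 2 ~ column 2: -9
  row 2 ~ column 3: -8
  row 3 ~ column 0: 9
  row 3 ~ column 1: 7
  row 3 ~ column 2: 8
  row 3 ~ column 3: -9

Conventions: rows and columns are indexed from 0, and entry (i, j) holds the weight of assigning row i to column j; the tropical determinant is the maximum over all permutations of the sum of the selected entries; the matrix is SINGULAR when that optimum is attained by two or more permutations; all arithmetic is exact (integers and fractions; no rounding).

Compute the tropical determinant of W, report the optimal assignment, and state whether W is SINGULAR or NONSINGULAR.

σ = (0, 1, 2, 3): 24 + 9 + (-9) + (-9) = 15
σ = (0, 1, 3, 2): 24 + 9 + (-8) + 8 = 33
σ = (0, 2, 1, 3): 24 + 30 + 15 + (-9) = 60
σ = (0, 2, 3, 1): 24 + 30 + (-8) + 7 = 53
σ = (0, 3, 1, 2): 24 + 13 + 15 + 8 = 60
σ = (0, 3, 2, 1): 24 + 13 + (-9) + 7 = 35
σ = (1, 0, 2, 3): 12 + 30 + (-9) + (-9) = 24
σ = (1, 0, 3, 2): 12 + 30 + (-8) + 8 = 42
σ = (1, 2, 0, 3): 12 + 30 + 14 + (-9) = 47
σ = (1, 2, 3, 0): 12 + 30 + (-8) + 9 = 43
σ = (1, 3, 0, 2): 12 + 13 + 14 + 8 = 47
σ = (1, 3, 2, 0): 12 + 13 + (-9) + 9 = 25
σ = (2, 0, 1, 3): 16 + 30 + 15 + (-9) = 52
σ = (2, 0, 3, 1): 16 + 30 + (-8) + 7 = 45
σ = (2, 1, 0, 3): 16 + 9 + 14 + (-9) = 30
σ = (2, 1, 3, 0): 16 + 9 + (-8) + 9 = 26
σ = (2, 3, 0, 1): 16 + 13 + 14 + 7 = 50
σ = (2, 3, 1, 0): 16 + 13 + 15 + 9 = 53
σ = (3, 0, 1, 2): (-1) + 30 + 15 + 8 = 52
σ = (3, 0, 2, 1): (-1) + 30 + (-9) + 7 = 27
σ = (3, 1, 0, 2): (-1) + 9 + 14 + 8 = 30
σ = (3, 1, 2, 0): (-1) + 9 + (-9) + 9 = 8
σ = (3, 2, 0, 1): (-1) + 30 + 14 + 7 = 50
σ = (3, 2, 1, 0): (-1) + 30 + 15 + 9 = 53
Optimal value attained by: σ = (0, 2, 1, 3).
Answer: det⊕(W) = 60; verdict: SINGULAR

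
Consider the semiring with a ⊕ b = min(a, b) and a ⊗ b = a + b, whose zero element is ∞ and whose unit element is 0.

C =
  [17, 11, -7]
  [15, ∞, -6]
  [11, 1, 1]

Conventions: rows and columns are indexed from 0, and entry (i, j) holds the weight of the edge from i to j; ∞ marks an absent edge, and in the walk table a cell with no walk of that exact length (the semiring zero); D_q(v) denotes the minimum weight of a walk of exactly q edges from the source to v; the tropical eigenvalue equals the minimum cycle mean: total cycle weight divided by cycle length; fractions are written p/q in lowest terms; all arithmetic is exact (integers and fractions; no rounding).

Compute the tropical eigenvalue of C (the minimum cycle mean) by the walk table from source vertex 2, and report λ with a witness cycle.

q=0: [∞, ∞, 0]
q=1: [11, 1, 1]
q=2: [12, 2, -5]
q=3: [6, -4, -4]
Optimal cycle mean attained by: cycle 1->2->1, total (-6) + 1, length 2.
Answer: λ = -5/2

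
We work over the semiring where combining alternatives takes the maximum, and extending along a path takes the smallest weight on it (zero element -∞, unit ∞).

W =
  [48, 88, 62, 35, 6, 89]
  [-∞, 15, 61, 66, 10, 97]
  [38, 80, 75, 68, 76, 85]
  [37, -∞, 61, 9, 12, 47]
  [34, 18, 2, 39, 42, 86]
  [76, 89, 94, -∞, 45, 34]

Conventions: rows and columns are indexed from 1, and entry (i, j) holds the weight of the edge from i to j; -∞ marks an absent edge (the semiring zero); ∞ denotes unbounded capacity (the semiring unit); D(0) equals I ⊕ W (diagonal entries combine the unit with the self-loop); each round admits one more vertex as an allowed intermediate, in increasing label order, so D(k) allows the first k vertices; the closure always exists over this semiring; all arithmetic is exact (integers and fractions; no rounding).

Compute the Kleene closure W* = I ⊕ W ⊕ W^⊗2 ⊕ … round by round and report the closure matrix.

D(0):
  [∞, 88, 62, 35, 6, 89]
  [-∞, ∞, 61, 66, 10, 97]
  [38, 80, ∞, 68, 76, 85]
  [37, -∞, 61, ∞, 12, 47]
  [34, 18, 2, 39, ∞, 86]
  [76, 89, 94, -∞, 45, ∞]
D(1):
  [∞, 88, 62, 35, 6, 89]
  [-∞, ∞, 61, 66, 10, 97]
  [38, 80, ∞, 68, 76, 85]
  [37, 37, 61, ∞, 12, 47]
  [34, 34, 34, 39, ∞, 86]
  [76, 89, 94, 35, 45, ∞]
D(2):
  [∞, 88, 62, 66, 10, 89]
  [-∞, ∞, 61, 66, 10, 97]
  [38, 80, ∞, 68, 76, 85]
  [37, 37, 61, ∞, 12, 47]
  [34, 34, 34, 39, ∞, 86]
  [76, 89, 94, 66, 45, ∞]
D(3):
  [∞, 88, 62, 66, 62, 89]
  [38, ∞, 61, 66, 61, 97]
  [38, 80, ∞, 68, 76, 85]
  [38, 61, 61, ∞, 61, 61]
  [34, 34, 34, 39, ∞, 86]
  [76, 89, 94, 68, 76, ∞]
D(4):
  [∞, 88, 62, 66, 62, 89]
  [38, ∞, 61, 66, 61, 97]
  [38, 80, ∞, 68, 76, 85]
  [38, 61, 61, ∞, 61, 61]
  [38, 39, 39, 39, ∞, 86]
  [76, 89, 94, 68, 76, ∞]
D(5):
  [∞, 88, 62, 66, 62, 89]
  [38, ∞, 61, 66, 61, 97]
  [38, 80, ∞, 68, 76, 85]
  [38, 61, 61, ∞, 61, 61]
  [38, 39, 39, 39, ∞, 86]
  [76, 89, 94, 68, 76, ∞]
D(6):
  [∞, 89, 89, 68, 76, 89]
  [76, ∞, 94, 68, 76, 97]
  [76, 85, ∞, 68, 76, 85]
  [61, 61, 61, ∞, 61, 61]
  [76, 86, 86, 68, ∞, 86]
  [76, 89, 94, 68, 76, ∞]
Answer: W* = [[∞, 89, 89, 68, 76, 89], [76, ∞, 94, 68, 76, 97], [76, 85, ∞, 68, 76, 85], [61, 61, 61, ∞, 61, 61], [76, 86, 86, 68, ∞, 86], [76, 89, 94, 68, 76, ∞]]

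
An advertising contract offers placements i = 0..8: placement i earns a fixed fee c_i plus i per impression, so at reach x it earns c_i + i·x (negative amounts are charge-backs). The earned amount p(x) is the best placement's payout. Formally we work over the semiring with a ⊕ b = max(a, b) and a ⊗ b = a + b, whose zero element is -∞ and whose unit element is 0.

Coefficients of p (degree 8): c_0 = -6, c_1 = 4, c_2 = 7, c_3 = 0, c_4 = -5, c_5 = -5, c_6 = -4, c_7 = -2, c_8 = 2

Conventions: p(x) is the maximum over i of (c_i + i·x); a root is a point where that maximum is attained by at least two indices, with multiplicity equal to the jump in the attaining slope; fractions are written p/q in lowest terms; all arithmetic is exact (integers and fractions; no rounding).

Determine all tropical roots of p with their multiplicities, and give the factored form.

hull edge (i=0, c=-6) to (i=1, c=4): slope 10, span 1
hull edge (i=1, c=4) to (i=2, c=7): slope 3, span 1
hull edge (i=2, c=7) to (i=8, c=2): slope -5/6, span 6
Factored form: p(x) = 2 ⊗ (x ⊕ (-10)) ⊗ (x ⊕ (-3)) ⊗ (x ⊕ 5/6) ⊗ (x ⊕ 5/6) ⊗ (x ⊕ 5/6) ⊗ (x ⊕ 5/6) ⊗ (x ⊕ 5/6) ⊗ (x ⊕ 5/6)
Answer: roots = -10 (mult 1), -3 (mult 1), 5/6 (mult 6)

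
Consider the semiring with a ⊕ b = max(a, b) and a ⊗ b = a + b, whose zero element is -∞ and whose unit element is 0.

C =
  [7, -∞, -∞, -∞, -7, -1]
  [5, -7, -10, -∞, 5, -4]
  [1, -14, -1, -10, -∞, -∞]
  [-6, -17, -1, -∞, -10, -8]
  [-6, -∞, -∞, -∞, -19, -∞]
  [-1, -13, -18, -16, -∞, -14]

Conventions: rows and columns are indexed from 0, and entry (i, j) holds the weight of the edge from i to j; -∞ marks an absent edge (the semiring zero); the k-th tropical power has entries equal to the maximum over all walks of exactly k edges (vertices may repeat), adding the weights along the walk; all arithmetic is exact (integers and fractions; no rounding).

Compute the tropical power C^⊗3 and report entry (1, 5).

C^⊗2:
  [14, -14, -19, -17, 0, 6]
  [12, -14, -11, -20, -2, 4]
  [8, -15, -2, -11, -6, 0]
  [1, -15, -2, -11, -12, -7]
  [1, -∞, -∞, -∞, -13, -7]
  [6, -20, -17, -28, -8, -2]
C^⊗3:
  [21, -7, -12, -10, 7, 13]
  [19, -9, -12, -12, 5, 11]
  [15, -13, -3, -12, 1, 7]
  [8, -16, -3, -12, -6, 0]
  [8, -20, -25, -23, -6, 0]
  [13, -15, -18, -18, -1, 5]
Key observation: the optimum is the walk 1->0->0->5, with weight 5 + 7 + (-1) = 11.
Optimal value attained by: walk 1->0->0->5.
Answer: (C^⊗3)[1][5] = 11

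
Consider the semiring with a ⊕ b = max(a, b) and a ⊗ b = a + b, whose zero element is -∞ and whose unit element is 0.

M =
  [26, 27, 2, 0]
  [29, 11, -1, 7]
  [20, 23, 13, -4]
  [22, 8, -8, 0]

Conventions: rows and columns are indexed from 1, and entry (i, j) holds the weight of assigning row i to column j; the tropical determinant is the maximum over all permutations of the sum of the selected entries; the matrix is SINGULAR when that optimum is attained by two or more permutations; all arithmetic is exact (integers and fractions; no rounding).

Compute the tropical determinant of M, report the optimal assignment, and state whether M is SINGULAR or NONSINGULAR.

σ = (1, 2, 3, 4): 26 + 11 + 13 + 0 = 50
σ = (1, 2, 4, 3): 26 + 11 + (-4) + (-8) = 25
σ = (1, 3, 2, 4): 26 + (-1) + 23 + 0 = 48
σ = (1, 3, 4, 2): 26 + (-1) + (-4) + 8 = 29
σ = (1, 4, 2, 3): 26 + 7 + 23 + (-8) = 48
σ = (1, 4, 3, 2): 26 + 7 + 13 + 8 = 54
σ = (2, 1, 3, 4): 27 + 29 + 13 + 0 = 69
σ = (2, 1, 4, 3): 27 + 29 + (-4) + (-8) = 44
σ = (2, 3, 1, 4): 27 + (-1) + 20 + 0 = 46
σ = (2, 3, 4, 1): 27 + (-1) + (-4) + 22 = 44
σ = (2, 4, 1, 3): 27 + 7 + 20 + (-8) = 46
σ = (2, 4, 3, 1): 27 + 7 + 13 + 22 = 69
σ = (3, 1, 2, 4): 2 + 29 + 23 + 0 = 54
σ = (3, 1, 4, 2): 2 + 29 + (-4) + 8 = 35
σ = (3, 2, 1, 4): 2 + 11 + 20 + 0 = 33
σ = (3, 2, 4, 1): 2 + 11 + (-4) + 22 = 31
σ = (3, 4, 1, 2): 2 + 7 + 20 + 8 = 37
σ = (3, 4, 2, 1): 2 + 7 + 23 + 22 = 54
σ = (4, 1, 2, 3): 0 + 29 + 23 + (-8) = 44
σ = (4, 1, 3, 2): 0 + 29 + 13 + 8 = 50
σ = (4, 2, 1, 3): 0 + 11 + 20 + (-8) = 23
σ = (4, 2, 3, 1): 0 + 11 + 13 + 22 = 46
σ = (4, 3, 1, 2): 0 + (-1) + 20 + 8 = 27
σ = (4, 3, 2, 1): 0 + (-1) + 23 + 22 = 44
Optimal value attained by: σ = (2, 1, 3, 4).
Answer: det⊕(M) = 69; verdict: SINGULAR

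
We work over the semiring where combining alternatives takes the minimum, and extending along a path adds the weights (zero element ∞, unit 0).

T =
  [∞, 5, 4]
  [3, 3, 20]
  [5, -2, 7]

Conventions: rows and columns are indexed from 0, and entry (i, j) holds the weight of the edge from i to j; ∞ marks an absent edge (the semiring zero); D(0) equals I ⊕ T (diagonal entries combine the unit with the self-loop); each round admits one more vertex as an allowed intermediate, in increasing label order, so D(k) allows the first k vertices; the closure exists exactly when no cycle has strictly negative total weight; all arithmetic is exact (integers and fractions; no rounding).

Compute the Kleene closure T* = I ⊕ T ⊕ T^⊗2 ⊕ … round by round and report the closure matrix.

D(0):
  [0, 5, 4]
  [3, 0, 20]
  [5, -2, 0]
D(1):
  [0, 5, 4]
  [3, 0, 7]
  [5, -2, 0]
D(2):
  [0, 5, 4]
  [3, 0, 7]
  [1, -2, 0]
D(3):
  [0, 2, 4]
  [3, 0, 7]
  [1, -2, 0]
Answer: T* = [[0, 2, 4], [3, 0, 7], [1, -2, 0]]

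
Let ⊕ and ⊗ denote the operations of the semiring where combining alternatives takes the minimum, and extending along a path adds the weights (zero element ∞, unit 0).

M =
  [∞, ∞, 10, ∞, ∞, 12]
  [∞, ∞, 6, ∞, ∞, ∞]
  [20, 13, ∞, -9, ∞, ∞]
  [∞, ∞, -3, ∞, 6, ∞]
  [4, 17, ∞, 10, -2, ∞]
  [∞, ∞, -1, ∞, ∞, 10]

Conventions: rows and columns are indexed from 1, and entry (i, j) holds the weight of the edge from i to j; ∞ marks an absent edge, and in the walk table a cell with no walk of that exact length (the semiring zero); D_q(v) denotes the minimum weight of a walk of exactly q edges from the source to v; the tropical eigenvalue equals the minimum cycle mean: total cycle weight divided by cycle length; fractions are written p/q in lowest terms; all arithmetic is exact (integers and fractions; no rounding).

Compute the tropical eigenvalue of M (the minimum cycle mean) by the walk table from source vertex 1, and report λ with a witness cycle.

q=0: [0, ∞, ∞, ∞, ∞, ∞]
q=1: [∞, ∞, 10, ∞, ∞, 12]
q=2: [30, 23, 11, 1, ∞, 22]
q=3: [31, 24, -2, 2, 7, 32]
q=4: [11, 11, -1, -11, 5, 42]
q=5: [9, 12, -14, -10, -5, 23]
q=6: [-1, -1, -13, -23, -7, 21]
Optimal cycle mean attained by: cycle 3->4->3, total (-9) + (-3), length 2.
Answer: λ = -6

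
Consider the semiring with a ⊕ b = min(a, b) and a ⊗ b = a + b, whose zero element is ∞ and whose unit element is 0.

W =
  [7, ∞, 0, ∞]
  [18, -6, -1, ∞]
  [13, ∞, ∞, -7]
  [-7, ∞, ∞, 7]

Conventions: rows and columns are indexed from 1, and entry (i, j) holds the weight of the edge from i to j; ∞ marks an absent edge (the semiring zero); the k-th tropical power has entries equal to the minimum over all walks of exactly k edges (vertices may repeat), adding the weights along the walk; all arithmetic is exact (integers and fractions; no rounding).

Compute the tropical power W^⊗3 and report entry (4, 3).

W^⊗2:
  [13, ∞, 7, -7]
  [12, -12, -7, -8]
  [-14, ∞, 13, 0]
  [0, ∞, -7, 14]
W^⊗3:
  [-14, ∞, 13, 0]
  [-15, -18, -13, -14]
  [-7, ∞, -14, 6]
  [6, ∞, 0, -14]
Key observation: the optimum is the walk 4->1->1->3, with weight (-7) + 7 + 0 = 0.
Optimal value attained by: walk 4->1->1->3.
Answer: (W^⊗3)[4][3] = 0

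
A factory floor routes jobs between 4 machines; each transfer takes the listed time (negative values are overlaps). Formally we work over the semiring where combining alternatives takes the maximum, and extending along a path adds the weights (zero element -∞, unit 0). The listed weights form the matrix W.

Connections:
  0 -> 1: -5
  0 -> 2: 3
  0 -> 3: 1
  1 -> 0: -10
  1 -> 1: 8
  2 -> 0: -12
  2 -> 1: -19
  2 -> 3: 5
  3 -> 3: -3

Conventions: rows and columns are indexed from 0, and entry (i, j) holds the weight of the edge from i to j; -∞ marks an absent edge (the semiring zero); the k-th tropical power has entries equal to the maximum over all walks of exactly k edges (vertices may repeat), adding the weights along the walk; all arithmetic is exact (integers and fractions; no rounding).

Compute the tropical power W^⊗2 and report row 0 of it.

W^⊗2:
  [-9, 3, -∞, 8]
  [-2, 16, -7, -9]
  [-29, -11, -9, 2]
  [-∞, -∞, -∞, -6]
Answer: row 0 of W^⊗2 = [-9, 3, -∞, 8]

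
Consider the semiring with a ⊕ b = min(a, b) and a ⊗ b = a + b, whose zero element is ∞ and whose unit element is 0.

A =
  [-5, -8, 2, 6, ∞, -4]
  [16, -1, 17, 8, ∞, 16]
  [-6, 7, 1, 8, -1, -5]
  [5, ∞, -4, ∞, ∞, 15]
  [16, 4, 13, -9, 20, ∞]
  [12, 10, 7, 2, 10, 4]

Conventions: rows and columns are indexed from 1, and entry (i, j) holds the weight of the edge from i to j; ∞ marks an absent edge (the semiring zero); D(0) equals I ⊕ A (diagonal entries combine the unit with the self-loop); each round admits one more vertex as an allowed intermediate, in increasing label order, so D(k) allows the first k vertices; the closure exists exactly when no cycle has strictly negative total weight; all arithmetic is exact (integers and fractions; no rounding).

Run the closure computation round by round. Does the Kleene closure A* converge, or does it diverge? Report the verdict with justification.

Detection: at round 0, diagonal entry (1, 1) turns strictly negative.
Key observation: the cycle 1->1 has total weight (-5), which is strictly negative.
Answer: DIVERGES — negative cycle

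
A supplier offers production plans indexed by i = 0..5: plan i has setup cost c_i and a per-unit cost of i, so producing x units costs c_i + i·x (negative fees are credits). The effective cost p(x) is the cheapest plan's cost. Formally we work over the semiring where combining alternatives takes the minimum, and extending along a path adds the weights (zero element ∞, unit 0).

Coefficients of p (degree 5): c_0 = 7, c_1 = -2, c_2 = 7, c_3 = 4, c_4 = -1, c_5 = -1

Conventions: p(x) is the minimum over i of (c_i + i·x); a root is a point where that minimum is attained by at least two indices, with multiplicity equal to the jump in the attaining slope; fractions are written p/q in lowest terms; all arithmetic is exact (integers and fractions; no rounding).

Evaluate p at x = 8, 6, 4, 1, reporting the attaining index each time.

p(8) = min(7+0·8=7, -2+1·8=6, 7+2·8=23, 4+3·8=28, -1+4·8=31, -1+5·8=39) = 6 (attained by i=1)
p(6) = min(7+0·6=7, -2+1·6=4, 7+2·6=19, 4+3·6=22, -1+4·6=23, -1+5·6=29) = 4 (attained by i=1)
p(4) = min(7+0·4=7, -2+1·4=2, 7+2·4=15, 4+3·4=16, -1+4·4=15, -1+5·4=19) = 2 (attained by i=1)
p(1) = min(7+0·1=7, -2+1·1=-1, 7+2·1=9, 4+3·1=7, -1+4·1=3, -1+5·1=4) = -1 (attained by i=1)
Answer: p(8) = 6; p(6) = 4; p(4) = 2; p(1) = -1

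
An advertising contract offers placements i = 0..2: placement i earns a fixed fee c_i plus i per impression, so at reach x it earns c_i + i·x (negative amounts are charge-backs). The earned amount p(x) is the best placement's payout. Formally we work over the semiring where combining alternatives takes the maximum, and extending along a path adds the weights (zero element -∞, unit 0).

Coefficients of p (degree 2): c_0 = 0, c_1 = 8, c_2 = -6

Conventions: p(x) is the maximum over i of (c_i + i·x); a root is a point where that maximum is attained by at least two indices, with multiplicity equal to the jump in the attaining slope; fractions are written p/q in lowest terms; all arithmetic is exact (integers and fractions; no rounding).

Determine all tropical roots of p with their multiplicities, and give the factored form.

hull edge (i=0, c=0) to (i=1, c=8): slope 8, span 1
hull edge (i=1, c=8) to (i=2, c=-6): slope -14, span 1
Factored form: p(x) = -6 ⊗ (x ⊕ (-8)) ⊗ (x ⊕ 14)
Answer: roots = -8 (mult 1), 14 (mult 1)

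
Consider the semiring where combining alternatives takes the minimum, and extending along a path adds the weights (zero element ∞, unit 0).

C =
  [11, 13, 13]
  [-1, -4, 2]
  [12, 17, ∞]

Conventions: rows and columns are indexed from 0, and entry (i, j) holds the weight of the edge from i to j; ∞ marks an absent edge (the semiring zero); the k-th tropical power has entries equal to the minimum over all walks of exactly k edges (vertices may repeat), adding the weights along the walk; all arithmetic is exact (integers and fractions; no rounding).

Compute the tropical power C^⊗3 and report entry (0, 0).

C^⊗2:
  [12, 9, 15]
  [-5, -8, -2]
  [16, 13, 19]
C^⊗3:
  [8, 5, 11]
  [-9, -12, -6]
  [12, 9, 15]
Key observation: the optimum is the walk 0->1->1->0, with weight 13 + (-4) + (-1) = 8.
Optimal value attained by: walk 0->1->1->0.
Answer: (C^⊗3)[0][0] = 8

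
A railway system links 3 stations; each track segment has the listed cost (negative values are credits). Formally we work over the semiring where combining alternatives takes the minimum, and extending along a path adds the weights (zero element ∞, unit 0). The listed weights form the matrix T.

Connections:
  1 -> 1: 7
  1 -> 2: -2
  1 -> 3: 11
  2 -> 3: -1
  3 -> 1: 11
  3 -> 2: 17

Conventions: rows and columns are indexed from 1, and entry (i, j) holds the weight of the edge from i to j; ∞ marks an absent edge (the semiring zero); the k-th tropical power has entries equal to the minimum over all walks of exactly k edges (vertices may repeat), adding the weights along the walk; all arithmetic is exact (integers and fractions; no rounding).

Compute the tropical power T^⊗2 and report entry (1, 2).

T^⊗2:
  [14, 5, -3]
  [10, 16, ∞]
  [18, 9, 16]
Key observation: the optimum is the walk 1->1->2, with weight 7 + (-2) = 5.
Optimal value attained by: walk 1->1->2.
Answer: (T^⊗2)[1][2] = 5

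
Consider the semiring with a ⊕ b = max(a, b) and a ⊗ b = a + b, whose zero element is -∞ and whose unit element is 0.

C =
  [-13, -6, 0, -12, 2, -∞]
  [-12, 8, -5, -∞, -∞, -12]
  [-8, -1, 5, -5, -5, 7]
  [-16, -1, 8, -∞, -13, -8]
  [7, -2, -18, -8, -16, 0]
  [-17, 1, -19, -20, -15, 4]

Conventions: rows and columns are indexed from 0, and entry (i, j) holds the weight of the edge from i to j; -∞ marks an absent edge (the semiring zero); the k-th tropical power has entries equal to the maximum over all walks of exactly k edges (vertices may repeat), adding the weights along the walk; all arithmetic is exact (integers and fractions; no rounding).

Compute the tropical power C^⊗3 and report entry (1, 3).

C^⊗2:
  [9, 2, 5, -5, -5, 7]
  [-4, 16, 3, -10, -10, 2]
  [2, 8, 10, 0, 0, 12]
  [0, 7, 13, 3, 3, 15]
  [-6, 6, 7, -5, 9, 4]
  [-8, 9, -4, -16, -11, 8]
C^⊗3:
  [2, 10, 10, 0, 11, 12]
  [4, 24, 11, -2, -2, 10]
  [7, 16, 15, 5, 5, 17]
  [10, 16, 18, 8, 8, 20]
  [16, 14, 12, 2, 2, 14]
  [-3, 17, 4, -9, -6, 12]
Key observation: the optimum is the walk 1->1->2->3, with weight 8 + (-5) + (-5) = -2.
Optimal value attained by: walk 1->1->2->3.
Answer: (C^⊗3)[1][3] = -2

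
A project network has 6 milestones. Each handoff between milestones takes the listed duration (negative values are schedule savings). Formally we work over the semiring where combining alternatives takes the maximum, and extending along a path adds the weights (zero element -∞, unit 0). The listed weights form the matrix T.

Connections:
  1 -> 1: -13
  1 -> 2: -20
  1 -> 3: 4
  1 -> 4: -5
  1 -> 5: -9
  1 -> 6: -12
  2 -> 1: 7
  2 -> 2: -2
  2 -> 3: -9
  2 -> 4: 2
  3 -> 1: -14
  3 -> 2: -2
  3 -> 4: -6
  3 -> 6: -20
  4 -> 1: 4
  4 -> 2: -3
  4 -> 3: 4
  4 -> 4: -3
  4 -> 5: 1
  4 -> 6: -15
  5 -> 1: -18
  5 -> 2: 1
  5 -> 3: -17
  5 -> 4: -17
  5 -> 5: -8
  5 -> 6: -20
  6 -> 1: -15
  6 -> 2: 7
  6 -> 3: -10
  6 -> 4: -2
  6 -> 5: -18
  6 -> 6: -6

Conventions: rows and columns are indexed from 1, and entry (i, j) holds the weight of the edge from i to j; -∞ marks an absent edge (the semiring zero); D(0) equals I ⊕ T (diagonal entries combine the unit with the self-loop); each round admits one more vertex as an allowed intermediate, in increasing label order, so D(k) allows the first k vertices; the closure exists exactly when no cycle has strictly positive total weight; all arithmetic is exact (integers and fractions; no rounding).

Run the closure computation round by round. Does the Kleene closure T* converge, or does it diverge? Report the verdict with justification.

D(0):
  [0, -20, 4, -5, -9, -12]
  [7, 0, -9, 2, -∞, -∞]
  [-14, -2, 0, -6, -∞, -20]
  [4, -3, 4, 0, 1, -15]
  [-18, 1, -17, -17, 0, -20]
  [-15, 7, -10, -2, -18, 0]
D(1):
  [0, -20, 4, -5, -9, -12]
  [7, 0, 11, 2, -2, -5]
  [-14, -2, 0, -6, -23, -20]
  [4, -3, 8, 0, 1, -8]
  [-18, 1, -14, -17, 0, -20]
  [-15, 7, -10, -2, -18, 0]
Detection: at round 2, diagonal entry (3, 3) turns strictly positive.
Key observation: the cycle 3->2->1->3 has total weight (-2) + 7 + 4, which is strictly positive.
Answer: DIVERGES — positive cycle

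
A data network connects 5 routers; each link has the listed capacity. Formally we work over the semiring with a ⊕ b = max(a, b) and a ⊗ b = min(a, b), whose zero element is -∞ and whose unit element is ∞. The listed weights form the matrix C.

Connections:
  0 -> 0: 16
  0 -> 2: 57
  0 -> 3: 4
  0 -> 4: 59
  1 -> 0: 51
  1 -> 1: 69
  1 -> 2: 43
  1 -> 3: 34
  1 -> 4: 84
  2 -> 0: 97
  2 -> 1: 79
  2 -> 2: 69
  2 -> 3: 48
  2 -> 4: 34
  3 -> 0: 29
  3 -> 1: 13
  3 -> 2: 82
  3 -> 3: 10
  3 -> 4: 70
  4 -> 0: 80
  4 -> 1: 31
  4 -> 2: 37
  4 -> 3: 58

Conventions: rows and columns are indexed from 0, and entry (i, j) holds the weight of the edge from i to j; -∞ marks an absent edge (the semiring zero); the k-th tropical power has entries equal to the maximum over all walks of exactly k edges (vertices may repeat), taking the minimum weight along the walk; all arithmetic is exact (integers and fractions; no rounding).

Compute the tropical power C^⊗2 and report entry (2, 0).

C^⊗2:
  [59, 57, 57, 58, 34]
  [80, 69, 51, 58, 69]
  [69, 69, 69, 48, 79]
  [82, 79, 69, 58, 34]
  [37, 37, 58, 37, 59]
Key observation: the optimum is the walk 2->2->0, with weight 69 min 97 = 69.
Optimal value attained by: walk 2->2->0.
Answer: (C^⊗2)[2][0] = 69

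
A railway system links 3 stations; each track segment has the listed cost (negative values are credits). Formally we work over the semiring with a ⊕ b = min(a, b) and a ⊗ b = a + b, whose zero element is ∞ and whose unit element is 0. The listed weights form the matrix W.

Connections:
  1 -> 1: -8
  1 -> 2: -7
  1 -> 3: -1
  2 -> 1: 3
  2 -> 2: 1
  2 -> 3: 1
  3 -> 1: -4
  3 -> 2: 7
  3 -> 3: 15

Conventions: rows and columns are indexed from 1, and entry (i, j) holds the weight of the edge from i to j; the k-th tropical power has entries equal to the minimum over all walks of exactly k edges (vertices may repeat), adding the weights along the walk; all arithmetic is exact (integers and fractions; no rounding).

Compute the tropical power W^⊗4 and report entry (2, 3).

W^⊗2:
  [-16, -15, -9]
  [-5, -4, 2]
  [-12, -11, -5]
W^⊗3:
  [-24, -23, -17]
  [-13, -12, -6]
  [-20, -19, -13]
W^⊗4:
  [-32, -31, -25]
  [-21, -20, -14]
  [-28, -27, -21]
Key observation: the optimum is the walk 2->1->1->1->3, with weight 3 + (-8) + (-8) + (-1) = -14.
Optimal value attained by: walk 2->1->1->1->3.
Answer: (W^⊗4)[2][3] = -14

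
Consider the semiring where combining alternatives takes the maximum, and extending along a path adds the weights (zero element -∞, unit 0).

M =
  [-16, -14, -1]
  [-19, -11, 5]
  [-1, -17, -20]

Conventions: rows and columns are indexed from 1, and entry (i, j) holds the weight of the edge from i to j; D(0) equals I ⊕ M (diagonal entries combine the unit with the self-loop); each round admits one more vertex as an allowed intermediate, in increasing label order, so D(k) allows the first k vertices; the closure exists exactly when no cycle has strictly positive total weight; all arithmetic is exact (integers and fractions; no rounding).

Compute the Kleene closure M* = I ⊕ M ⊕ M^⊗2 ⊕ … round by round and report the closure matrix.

D(0):
  [0, -14, -1]
  [-19, 0, 5]
  [-1, -17, 0]
D(1):
  [0, -14, -1]
  [-19, 0, 5]
  [-1, -15, 0]
D(2):
  [0, -14, -1]
  [-19, 0, 5]
  [-1, -15, 0]
D(3):
  [0, -14, -1]
  [4, 0, 5]
  [-1, -15, 0]
Answer: M* = [[0, -14, -1], [4, 0, 5], [-1, -15, 0]]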